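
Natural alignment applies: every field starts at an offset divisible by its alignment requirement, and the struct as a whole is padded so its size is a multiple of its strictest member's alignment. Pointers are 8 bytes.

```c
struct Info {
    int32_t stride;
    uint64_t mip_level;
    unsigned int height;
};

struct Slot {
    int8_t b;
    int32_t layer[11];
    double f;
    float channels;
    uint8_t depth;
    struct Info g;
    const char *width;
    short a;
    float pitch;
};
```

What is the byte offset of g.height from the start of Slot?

80

Info: stride at 0 (size 4, align 4) → ends 4; pad 4 to align 8 for mip_level; mip_level at 8 (size 8, align 8) → ends 16; height at 16 (size 4, align 4) → ends 20; tail pad 4 to reach multiple of 8; total 24 bytes, alignment 8
b at 0 (size 1, align 1) → ends 1
pad 3 to align 4 for layer
layer at 4 (size 44, align 4) → ends 48
f at 48 (size 8, align 8) → ends 56
channels at 56 (size 4, align 4) → ends 60
depth at 60 (size 1, align 1) → ends 61
pad 3 to align 8 for g
g at 64 (size 24, align 8) → ends 88
within Info: height at 16
64 + 16 = 80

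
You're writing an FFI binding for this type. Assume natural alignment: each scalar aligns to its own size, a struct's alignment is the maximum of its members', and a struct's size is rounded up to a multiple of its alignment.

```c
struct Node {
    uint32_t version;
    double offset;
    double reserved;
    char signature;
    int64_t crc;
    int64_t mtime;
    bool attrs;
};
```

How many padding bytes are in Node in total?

@0: version [4B, align 4] → 4
+4 pad (align 8)
@8: offset [8B, align 8] → 16
@16: reserved [8B, align 8] → 24
@24: signature [1B, align 1] → 25
+7 pad (align 8)
@32: crc [8B, align 8] → 40
@40: mtime [8B, align 8] → 48
@48: attrs [1B, align 1] → 49
+7 tail pad (align 8)
size 56, align 8
data bytes 38, size 56 → padding 18

18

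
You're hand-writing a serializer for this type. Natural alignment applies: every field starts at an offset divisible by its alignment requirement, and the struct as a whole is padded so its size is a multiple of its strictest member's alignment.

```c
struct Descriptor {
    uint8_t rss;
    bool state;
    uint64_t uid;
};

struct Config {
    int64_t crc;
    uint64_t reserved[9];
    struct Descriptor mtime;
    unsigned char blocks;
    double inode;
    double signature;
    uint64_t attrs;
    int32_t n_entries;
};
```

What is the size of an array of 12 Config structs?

1632

Descriptor: 0..1  rss  (1B, 1-aligned); 1..2  state  (1B, 1-aligned); 2..8  -- padding (6B); 8..16  uid  (8B, 8-aligned); sizeof = 16, alignof = 8
0..8  crc  (8B, 8-aligned)
8..80  reserved  (72B, 8-aligned)
80..96  mtime  (16B, 8-aligned)
96..97  blocks  (1B, 1-aligned)
97..104  -- padding (7B)
104..112  inode  (8B, 8-aligned)
112..120  signature  (8B, 8-aligned)
120..128  attrs  (8B, 8-aligned)
128..132  n_entries  (4B, 4-aligned)
132..136  -- tail padding (4B)
sizeof = 136, alignof = 8
array of 12: 12 × 136 = 1632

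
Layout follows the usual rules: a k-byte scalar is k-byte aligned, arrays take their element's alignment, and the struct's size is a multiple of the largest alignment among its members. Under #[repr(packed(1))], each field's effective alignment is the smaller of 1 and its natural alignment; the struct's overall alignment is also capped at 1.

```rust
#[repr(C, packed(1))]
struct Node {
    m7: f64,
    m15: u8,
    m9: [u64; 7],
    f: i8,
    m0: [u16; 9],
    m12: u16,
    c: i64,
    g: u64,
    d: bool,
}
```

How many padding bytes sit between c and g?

0

m7 at 0 (size 8, align 1) → ends 8
m15 at 8 (size 1, align 1) → ends 9
m9 at 9 (size 56, align 1) → ends 65
f at 65 (size 1, align 1) → ends 66
m0 at 66 (size 18, align 1) → ends 84
m12 at 84 (size 2, align 1) → ends 86
c at 86 (size 8, align 1) → ends 94
g at 94 (size 8, align 1) → ends 102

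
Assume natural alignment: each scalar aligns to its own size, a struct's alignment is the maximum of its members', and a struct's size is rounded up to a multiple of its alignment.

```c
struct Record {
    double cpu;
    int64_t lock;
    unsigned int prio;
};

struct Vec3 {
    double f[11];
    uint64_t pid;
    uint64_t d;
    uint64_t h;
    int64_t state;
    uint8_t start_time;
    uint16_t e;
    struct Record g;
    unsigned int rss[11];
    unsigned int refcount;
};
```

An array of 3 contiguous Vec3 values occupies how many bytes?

Record: @0: cpu [8B, align 8] → 8; @8: lock [8B, align 8] → 16; @16: prio [4B, align 4] → 20; +4 tail pad (align 8); size 24, align 8
@0: f [88B, align 8] → 88
@88: pid [8B, align 8] → 96
@96: d [8B, align 8] → 104
@104: h [8B, align 8] → 112
@112: state [8B, align 8] → 120
@120: start_time [1B, align 1] → 121
+1 pad (align 2)
@122: e [2B, align 2] → 124
+4 pad (align 8)
@128: g [24B, align 8] → 152
@152: rss [44B, align 4] → 196
@196: refcount [4B, align 4] → 200
size 200, align 8
array of 3: 3 × 200 = 600

600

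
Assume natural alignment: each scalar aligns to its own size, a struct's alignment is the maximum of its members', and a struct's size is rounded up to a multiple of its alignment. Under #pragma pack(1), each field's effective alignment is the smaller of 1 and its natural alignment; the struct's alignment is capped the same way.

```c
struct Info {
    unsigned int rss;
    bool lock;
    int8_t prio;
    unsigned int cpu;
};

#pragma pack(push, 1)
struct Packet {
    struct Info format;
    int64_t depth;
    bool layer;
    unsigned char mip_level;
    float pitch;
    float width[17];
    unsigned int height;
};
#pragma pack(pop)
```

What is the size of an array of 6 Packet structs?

588

Info: rss at 0 (size 4, align 4) → ends 4; lock at 4 (size 1, align 1) → ends 5; prio at 5 (size 1, align 1) → ends 6; pad 2 to align 4 for cpu; cpu at 8 (size 4, align 4) → ends 12; total 12 bytes, alignment 4
format at 0 (size 12, align 1) → ends 12
depth at 12 (size 8, align 1) → ends 20
layer at 20 (size 1, align 1) → ends 21
mip_level at 21 (size 1, align 1) → ends 22
pitch at 22 (size 4, align 1) → ends 26
width at 26 (size 68, align 1) → ends 94
height at 94 (size 4, align 1) → ends 98
total 98 bytes, alignment 1
array of 6: 6 × 98 = 588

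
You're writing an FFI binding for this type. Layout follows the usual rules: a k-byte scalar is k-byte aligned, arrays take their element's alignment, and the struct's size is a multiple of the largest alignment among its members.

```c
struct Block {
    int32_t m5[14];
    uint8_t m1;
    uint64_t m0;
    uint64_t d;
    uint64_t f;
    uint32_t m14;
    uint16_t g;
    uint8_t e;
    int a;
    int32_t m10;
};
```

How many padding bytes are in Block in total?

0..56  m5  (56B, 4-aligned)
56..57  m1  (1B, 1-aligned)
57..64  -- padding (7B)
64..72  m0  (8B, 8-aligned)
72..80  d  (8B, 8-aligned)
80..88  f  (8B, 8-aligned)
88..92  m14  (4B, 4-aligned)
92..94  g  (2B, 2-aligned)
94..95  e  (1B, 1-aligned)
95..96  -- padding (1B)
96..100  a  (4B, 4-aligned)
100..104  m10  (4B, 4-aligned)
sizeof = 104, alignof = 8
data bytes 96, size 104 → padding 8

8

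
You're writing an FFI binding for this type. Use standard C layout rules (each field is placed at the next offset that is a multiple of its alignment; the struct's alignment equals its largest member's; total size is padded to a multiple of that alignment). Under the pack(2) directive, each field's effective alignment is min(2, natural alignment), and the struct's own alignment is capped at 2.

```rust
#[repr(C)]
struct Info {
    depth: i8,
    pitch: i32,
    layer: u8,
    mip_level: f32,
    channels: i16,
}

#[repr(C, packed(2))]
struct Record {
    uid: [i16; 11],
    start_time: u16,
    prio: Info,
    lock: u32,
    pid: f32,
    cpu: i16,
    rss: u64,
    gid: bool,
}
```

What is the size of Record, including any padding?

Info: depth at 0 (size 1, align 1) → ends 1; pad 3 to align 4 for pitch; pitch at 4 (size 4, align 4) → ends 8; layer at 8 (size 1, align 1) → ends 9; pad 3 to align 4 for mip_level; mip_level at 12 (size 4, align 4) → ends 16; channels at 16 (size 2, align 2) → ends 18; tail pad 2 to reach multiple of 4; total 20 bytes, alignment 4
uid at 0 (size 22, align 2) → ends 22
start_time at 22 (size 2, align 2) → ends 24
prio at 24 (size 20, align 2) → ends 44
lock at 44 (size 4, align 2) → ends 48
pid at 48 (size 4, align 2) → ends 52
cpu at 52 (size 2, align 2) → ends 54
rss at 54 (size 8, align 2) → ends 62
gid at 62 (size 1, align 1) → ends 63
tail pad 1 to reach multiple of 2
total 64 bytes, alignment 2

64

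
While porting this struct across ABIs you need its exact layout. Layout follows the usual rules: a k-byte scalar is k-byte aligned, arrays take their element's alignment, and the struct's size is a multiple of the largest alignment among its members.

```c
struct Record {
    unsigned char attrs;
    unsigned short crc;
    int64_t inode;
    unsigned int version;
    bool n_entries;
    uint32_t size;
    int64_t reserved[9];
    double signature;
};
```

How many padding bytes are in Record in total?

0..1  attrs  (1B, 1-aligned)
1..2  -- padding (1B)
2..4  crc  (2B, 2-aligned)
4..8  -- padding (4B)
8..16  inode  (8B, 8-aligned)
16..20  version  (4B, 4-aligned)
20..21  n_entries  (1B, 1-aligned)
21..24  -- padding (3B)
24..28  size  (4B, 4-aligned)
28..32  -- padding (4B)
32..104  reserved  (72B, 8-aligned)
104..112  signature  (8B, 8-aligned)
sizeof = 112, alignof = 8
data bytes 100, size 112 → padding 12

12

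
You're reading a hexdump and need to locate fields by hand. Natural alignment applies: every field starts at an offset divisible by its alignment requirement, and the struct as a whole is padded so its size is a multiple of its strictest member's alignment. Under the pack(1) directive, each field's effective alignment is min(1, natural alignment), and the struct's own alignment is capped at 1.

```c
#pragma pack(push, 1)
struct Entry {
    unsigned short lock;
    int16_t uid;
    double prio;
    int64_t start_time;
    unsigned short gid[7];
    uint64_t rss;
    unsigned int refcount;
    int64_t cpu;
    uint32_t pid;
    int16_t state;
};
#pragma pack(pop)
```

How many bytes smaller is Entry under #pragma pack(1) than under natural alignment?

natural layout:
  0..2  lock  (2B, 2-aligned)
  2..4  uid  (2B, 2-aligned)
  4..8  -- padding (4B)
  8..16  prio  (8B, 8-aligned)
  16..24  start_time  (8B, 8-aligned)
  24..38  gid  (14B, 2-aligned)
  38..40  -- padding (2B)
  40..48  rss  (8B, 8-aligned)
  48..52  refcount  (4B, 4-aligned)
  52..56  -- padding (4B)
  56..64  cpu  (8B, 8-aligned)
  64..68  pid  (4B, 4-aligned)
  68..70  state  (2B, 2-aligned)
  70..72  -- tail padding (2B)
  sizeof = 72, alignof = 8
packed(1) layout:
  0..2  lock  (2B, 1-aligned)
  2..4  uid  (2B, 1-aligned)
  4..12  prio  (8B, 1-aligned)
  12..20  start_time  (8B, 1-aligned)
  20..34  gid  (14B, 1-aligned)
  34..42  rss  (8B, 1-aligned)
  42..46  refcount  (4B, 1-aligned)
  46..54  cpu  (8B, 1-aligned)
  54..58  pid  (4B, 1-aligned)
  58..60  state  (2B, 1-aligned)
  sizeof = 60, alignof = 1
72 − 60 = 12

12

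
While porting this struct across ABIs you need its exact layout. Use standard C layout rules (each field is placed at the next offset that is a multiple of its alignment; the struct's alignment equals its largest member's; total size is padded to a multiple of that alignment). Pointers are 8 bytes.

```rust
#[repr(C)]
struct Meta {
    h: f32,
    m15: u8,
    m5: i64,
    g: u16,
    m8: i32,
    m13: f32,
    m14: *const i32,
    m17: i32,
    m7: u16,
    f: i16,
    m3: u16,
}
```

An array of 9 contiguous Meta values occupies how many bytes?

504

0..4  h  (4B, 4-aligned)
4..5  m15  (1B, 1-aligned)
5..8  -- padding (3B)
8..16  m5  (8B, 8-aligned)
16..18  g  (2B, 2-aligned)
18..20  -- padding (2B)
20..24  m8  (4B, 4-aligned)
24..28  m13  (4B, 4-aligned)
28..32  -- padding (4B)
32..40  m14  (8B, 8-aligned)
40..44  m17  (4B, 4-aligned)
44..46  m7  (2B, 2-aligned)
46..48  f  (2B, 2-aligned)
48..50  m3  (2B, 2-aligned)
50..56  -- tail padding (6B)
sizeof = 56, alignof = 8
array of 9: 9 × 56 = 504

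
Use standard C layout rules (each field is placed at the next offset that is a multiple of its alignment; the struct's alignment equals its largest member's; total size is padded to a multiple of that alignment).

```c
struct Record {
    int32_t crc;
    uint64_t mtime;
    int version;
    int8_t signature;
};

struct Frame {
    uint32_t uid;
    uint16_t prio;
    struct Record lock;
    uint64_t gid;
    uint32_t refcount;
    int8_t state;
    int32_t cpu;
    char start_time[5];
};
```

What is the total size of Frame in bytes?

64 bytes

Record: crc at 0 (size 4, align 4) → ends 4; pad 4 to align 8 for mtime; mtime at 8 (size 8, align 8) → ends 16; version at 16 (size 4, align 4) → ends 20; signature at 20 (size 1, align 1) → ends 21; tail pad 3 to reach multiple of 8; total 24 bytes, alignment 8
uid at 0 (size 4, align 4) → ends 4
prio at 4 (size 2, align 2) → ends 6
pad 2 to align 8 for lock
lock at 8 (size 24, align 8) → ends 32
gid at 32 (size 8, align 8) → ends 40
refcount at 40 (size 4, align 4) → ends 44
state at 44 (size 1, align 1) → ends 45
pad 3 to align 4 for cpu
cpu at 48 (size 4, align 4) → ends 52
start_time at 52 (size 5, align 1) → ends 57
tail pad 7 to reach multiple of 8
total 64 bytes, alignment 8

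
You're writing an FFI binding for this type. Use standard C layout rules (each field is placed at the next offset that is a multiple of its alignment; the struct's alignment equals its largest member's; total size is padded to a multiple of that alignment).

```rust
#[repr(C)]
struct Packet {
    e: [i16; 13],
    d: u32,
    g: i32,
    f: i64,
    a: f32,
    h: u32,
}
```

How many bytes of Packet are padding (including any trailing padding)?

6

0..26  e  (26B, 2-aligned)
26..28  -- padding (2B)
28..32  d  (4B, 4-aligned)
32..36  g  (4B, 4-aligned)
36..40  -- padding (4B)
40..48  f  (8B, 8-aligned)
48..52  a  (4B, 4-aligned)
52..56  h  (4B, 4-aligned)
sizeof = 56, alignof = 8
data bytes 50, size 56 → padding 6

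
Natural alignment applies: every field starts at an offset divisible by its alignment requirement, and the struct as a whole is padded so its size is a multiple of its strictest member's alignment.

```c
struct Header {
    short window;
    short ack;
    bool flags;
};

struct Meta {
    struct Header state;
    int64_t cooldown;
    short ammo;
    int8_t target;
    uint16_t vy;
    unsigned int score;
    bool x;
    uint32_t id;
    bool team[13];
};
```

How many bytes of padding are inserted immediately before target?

Header: 0..2  window  (2B, 2-aligned); 2..4  ack  (2B, 2-aligned); 4..5  flags  (1B, 1-aligned); 5..6  -- tail padding (1B); sizeof = 6, alignof = 2
0..6  state  (6B, 2-aligned)
6..8  -- padding (2B)
8..16  cooldown  (8B, 8-aligned)
16..18  ammo  (2B, 2-aligned)
18..19  target  (1B, 1-aligned)

0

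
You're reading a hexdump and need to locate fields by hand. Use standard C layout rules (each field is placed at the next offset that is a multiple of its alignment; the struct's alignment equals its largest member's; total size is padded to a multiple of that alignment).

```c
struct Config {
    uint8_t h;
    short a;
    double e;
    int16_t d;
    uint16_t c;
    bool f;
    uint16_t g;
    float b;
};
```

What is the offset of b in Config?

24

h at 0 (size 1, align 1) → ends 1
pad 1 to align 2 for a
a at 2 (size 2, align 2) → ends 4
pad 4 to align 8 for e
e at 8 (size 8, align 8) → ends 16
d at 16 (size 2, align 2) → ends 18
c at 18 (size 2, align 2) → ends 20
f at 20 (size 1, align 1) → ends 21
pad 1 to align 2 for g
g at 22 (size 2, align 2) → ends 24
b at 24 (size 4, align 4) → ends 28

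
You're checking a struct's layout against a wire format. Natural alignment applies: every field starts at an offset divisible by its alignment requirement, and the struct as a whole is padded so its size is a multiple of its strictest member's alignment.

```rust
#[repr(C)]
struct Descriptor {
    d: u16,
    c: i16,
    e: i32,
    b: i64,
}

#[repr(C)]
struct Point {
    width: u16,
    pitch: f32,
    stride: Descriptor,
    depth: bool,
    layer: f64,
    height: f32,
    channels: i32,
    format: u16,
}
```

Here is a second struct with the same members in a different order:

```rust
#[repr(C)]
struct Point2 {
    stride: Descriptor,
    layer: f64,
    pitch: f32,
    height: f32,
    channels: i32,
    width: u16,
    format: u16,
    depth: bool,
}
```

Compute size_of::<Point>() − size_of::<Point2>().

Descriptor: d at 0 (size 2, align 2) → ends 2; c at 2 (size 2, align 2) → ends 4; e at 4 (size 4, align 4) → ends 8; b at 8 (size 8, align 8) → ends 16; total 16 bytes, alignment 8
width at 0 (size 2, align 2) → ends 2
pad 2 to align 4 for pitch
pitch at 4 (size 4, align 4) → ends 8
stride at 8 (size 16, align 8) → ends 24
depth at 24 (size 1, align 1) → ends 25
pad 7 to align 8 for layer
layer at 32 (size 8, align 8) → ends 40
height at 40 (size 4, align 4) → ends 44
channels at 44 (size 4, align 4) → ends 48
format at 48 (size 2, align 2) → ends 50
tail pad 6 to reach multiple of 8
total 56 bytes, alignment 8
— Point2 —
stride at 0 (size 16, align 8) → ends 16
layer at 16 (size 8, align 8) → ends 24
pitch at 24 (size 4, align 4) → ends 28
height at 28 (size 4, align 4) → ends 32
channels at 32 (size 4, align 4) → ends 36
width at 36 (size 2, align 2) → ends 38
format at 38 (size 2, align 2) → ends 40
depth at 40 (size 1, align 1) → ends 41
tail pad 7 to reach multiple of 8
total 48 bytes, alignment 8
56 − 48 = 8

8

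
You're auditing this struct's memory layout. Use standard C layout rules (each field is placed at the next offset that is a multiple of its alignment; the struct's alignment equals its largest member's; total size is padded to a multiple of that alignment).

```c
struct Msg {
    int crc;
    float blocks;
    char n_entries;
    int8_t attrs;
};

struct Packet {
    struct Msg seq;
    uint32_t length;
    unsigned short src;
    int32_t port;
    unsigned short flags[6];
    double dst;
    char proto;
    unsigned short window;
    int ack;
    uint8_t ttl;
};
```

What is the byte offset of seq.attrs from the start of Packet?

Msg: crc at 0 (size 4, align 4) → ends 4; blocks at 4 (size 4, align 4) → ends 8; n_entries at 8 (size 1, align 1) → ends 9; attrs at 9 (size 1, align 1) → ends 10; tail pad 2 to reach multiple of 4; total 12 bytes, alignment 4
seq at 0 (size 12, align 4) → ends 12
within Msg: attrs at 9
0 + 9 = 9

9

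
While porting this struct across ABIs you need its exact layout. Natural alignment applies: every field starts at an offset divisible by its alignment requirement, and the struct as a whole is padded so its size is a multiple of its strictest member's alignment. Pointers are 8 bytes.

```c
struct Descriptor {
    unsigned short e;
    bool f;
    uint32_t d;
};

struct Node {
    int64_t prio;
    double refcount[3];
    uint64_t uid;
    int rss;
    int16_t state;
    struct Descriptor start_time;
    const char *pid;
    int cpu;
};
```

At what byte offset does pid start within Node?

Descriptor: @0: e [2B, align 2] → 2; @2: f [1B, align 1] → 3; +1 pad (align 4); @4: d [4B, align 4] → 8; size 8, align 4
@0: prio [8B, align 8] → 8
@8: refcount [24B, align 8] → 32
@32: uid [8B, align 8] → 40
@40: rss [4B, align 4] → 44
@44: state [2B, align 2] → 46
+2 pad (align 4)
@48: start_time [8B, align 4] → 56
@56: pid [8B, align 8] → 64

56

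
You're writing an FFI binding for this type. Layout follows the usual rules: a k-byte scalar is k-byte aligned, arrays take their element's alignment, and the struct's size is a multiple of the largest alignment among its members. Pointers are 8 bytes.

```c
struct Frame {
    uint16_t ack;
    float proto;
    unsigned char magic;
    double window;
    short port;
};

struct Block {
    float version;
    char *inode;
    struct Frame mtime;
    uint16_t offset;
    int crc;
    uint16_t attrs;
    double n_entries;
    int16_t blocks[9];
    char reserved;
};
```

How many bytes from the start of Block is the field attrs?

Frame: @0: ack [2B, align 2] → 2; +2 pad (align 4); @4: proto [4B, align 4] → 8; @8: magic [1B, align 1] → 9; +7 pad (align 8); @16: window [8B, align 8] → 24; @24: port [2B, align 2] → 26; +6 tail pad (align 8); size 32, align 8
@0: version [4B, align 4] → 4
+4 pad (align 8)
@8: inode [8B, align 8] → 16
@16: mtime [32B, align 8] → 48
@48: offset [2B, align 2] → 50
+2 pad (align 4)
@52: crc [4B, align 4] → 56
@56: attrs [2B, align 2] → 58

56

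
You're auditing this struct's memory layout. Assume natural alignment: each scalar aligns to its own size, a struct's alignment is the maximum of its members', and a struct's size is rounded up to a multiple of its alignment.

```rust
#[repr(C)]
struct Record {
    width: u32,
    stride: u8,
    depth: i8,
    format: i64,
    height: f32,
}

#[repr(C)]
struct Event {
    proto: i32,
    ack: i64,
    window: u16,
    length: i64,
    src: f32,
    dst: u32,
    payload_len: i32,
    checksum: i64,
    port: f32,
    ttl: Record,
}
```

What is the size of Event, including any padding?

Record: @0: width [4B, align 4] → 4; @4: stride [1B, align 1] → 5; @5: depth [1B, align 1] → 6; +2 pad (align 8); @8: format [8B, align 8] → 16; @16: height [4B, align 4] → 20; +4 tail pad (align 8); size 24, align 8
@0: proto [4B, align 4] → 4
+4 pad (align 8)
@8: ack [8B, align 8] → 16
@16: window [2B, align 2] → 18
+6 pad (align 8)
@24: length [8B, align 8] → 32
@32: src [4B, align 4] → 36
@36: dst [4B, align 4] → 40
@40: payload_len [4B, align 4] → 44
+4 pad (align 8)
@48: checksum [8B, align 8] → 56
@56: port [4B, align 4] → 60
+4 pad (align 8)
@64: ttl [24B, align 8] → 88
size 88, align 8

88 bytes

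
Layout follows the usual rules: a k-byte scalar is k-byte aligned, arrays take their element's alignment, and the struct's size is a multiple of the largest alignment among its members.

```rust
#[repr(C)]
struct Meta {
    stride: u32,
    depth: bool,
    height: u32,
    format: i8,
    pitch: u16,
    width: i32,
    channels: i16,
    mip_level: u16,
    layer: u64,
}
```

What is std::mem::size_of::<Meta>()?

0..4  stride  (4B, 4-aligned)
4..5  depth  (1B, 1-aligned)
5..8  -- padding (3B)
8..12  height  (4B, 4-aligned)
12..13  format  (1B, 1-aligned)
13..14  -- padding (1B)
14..16  pitch  (2B, 2-aligned)
16..20  width  (4B, 4-aligned)
20..22  channels  (2B, 2-aligned)
22..24  mip_level  (2B, 2-aligned)
24..32  layer  (8B, 8-aligned)
sizeof = 32, alignof = 8

32 bytes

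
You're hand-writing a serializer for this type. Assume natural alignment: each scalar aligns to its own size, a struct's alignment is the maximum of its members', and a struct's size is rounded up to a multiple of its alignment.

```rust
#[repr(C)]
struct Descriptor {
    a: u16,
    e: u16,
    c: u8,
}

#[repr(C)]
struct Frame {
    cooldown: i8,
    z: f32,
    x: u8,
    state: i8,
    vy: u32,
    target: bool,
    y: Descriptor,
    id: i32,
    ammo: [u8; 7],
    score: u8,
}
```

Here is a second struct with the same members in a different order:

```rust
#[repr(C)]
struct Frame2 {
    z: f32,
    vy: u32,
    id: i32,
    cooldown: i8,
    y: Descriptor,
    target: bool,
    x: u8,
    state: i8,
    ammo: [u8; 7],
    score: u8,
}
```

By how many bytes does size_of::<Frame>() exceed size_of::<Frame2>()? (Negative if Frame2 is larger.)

Descriptor: 0..2  a  (2B, 2-aligned); 2..4  e  (2B, 2-aligned); 4..5  c  (1B, 1-aligned); 5..6  -- tail padding (1B); sizeof = 6, alignof = 2
0..1  cooldown  (1B, 1-aligned)
1..4  -- padding (3B)
4..8  z  (4B, 4-aligned)
8..9  x  (1B, 1-aligned)
9..10  state  (1B, 1-aligned)
10..12  -- padding (2B)
12..16  vy  (4B, 4-aligned)
16..17  target  (1B, 1-aligned)
17..18  -- padding (1B)
18..24  y  (6B, 2-aligned)
24..28  id  (4B, 4-aligned)
28..35  ammo  (7B, 1-aligned)
35..36  score  (1B, 1-aligned)
sizeof = 36, alignof = 4
— Frame2 —
0..4  z  (4B, 4-aligned)
4..8  vy  (4B, 4-aligned)
8..12  id  (4B, 4-aligned)
12..13  cooldown  (1B, 1-aligned)
13..14  -- padding (1B)
14..20  y  (6B, 2-aligned)
20..21  target  (1B, 1-aligned)
21..22  x  (1B, 1-aligned)
22..23  state  (1B, 1-aligned)
23..30  ammo  (7B, 1-aligned)
30..31  score  (1B, 1-aligned)
31..32  -- tail padding (1B)
sizeof = 32, alignof = 4
36 − 32 = 4

4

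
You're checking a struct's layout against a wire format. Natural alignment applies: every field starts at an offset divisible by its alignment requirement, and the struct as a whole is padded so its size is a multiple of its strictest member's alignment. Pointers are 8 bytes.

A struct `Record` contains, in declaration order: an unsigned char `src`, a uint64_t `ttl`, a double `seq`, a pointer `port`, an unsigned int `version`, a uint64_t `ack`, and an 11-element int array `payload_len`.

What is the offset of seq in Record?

16

src at 0 (size 1, align 1) → ends 1
pad 7 to align 8 for ttl
ttl at 8 (size 8, align 8) → ends 16
seq at 16 (size 8, align 8) → ends 24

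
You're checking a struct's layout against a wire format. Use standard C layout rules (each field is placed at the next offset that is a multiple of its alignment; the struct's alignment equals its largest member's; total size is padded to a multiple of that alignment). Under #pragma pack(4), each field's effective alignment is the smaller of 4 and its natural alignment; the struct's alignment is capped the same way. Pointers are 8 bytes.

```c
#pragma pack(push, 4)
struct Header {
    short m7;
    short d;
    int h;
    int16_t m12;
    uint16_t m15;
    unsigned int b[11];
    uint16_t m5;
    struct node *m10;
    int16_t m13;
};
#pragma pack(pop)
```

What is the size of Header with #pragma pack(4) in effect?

@0: m7 [2B, align 2] → 2
@2: d [2B, align 2] → 4
@4: h [4B, align 4] → 8
@8: m12 [2B, align 2] → 10
@10: m15 [2B, align 2] → 12
@12: b [44B, align 4] → 56
@56: m5 [2B, align 2] → 58
+2 pad (align 4)
@60: m10 [8B, align 4] → 68
@68: m13 [2B, align 2] → 70
+2 tail pad (align 4)
size 72, align 4

72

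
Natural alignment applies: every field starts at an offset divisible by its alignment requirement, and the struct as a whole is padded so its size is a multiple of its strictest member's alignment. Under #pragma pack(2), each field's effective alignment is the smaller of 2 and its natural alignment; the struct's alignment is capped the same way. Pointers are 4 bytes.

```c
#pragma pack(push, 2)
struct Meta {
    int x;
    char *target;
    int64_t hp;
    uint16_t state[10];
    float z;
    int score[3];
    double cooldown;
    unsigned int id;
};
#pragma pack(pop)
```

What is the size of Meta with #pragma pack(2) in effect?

64

x at 0 (size 4, align 2) → ends 4
target at 4 (size 4, align 2) → ends 8
hp at 8 (size 8, align 2) → ends 16
state at 16 (size 20, align 2) → ends 36
z at 36 (size 4, align 2) → ends 40
score at 40 (size 12, align 2) → ends 52
cooldown at 52 (size 8, align 2) → ends 60
id at 60 (size 4, align 2) → ends 64
total 64 bytes, alignment 2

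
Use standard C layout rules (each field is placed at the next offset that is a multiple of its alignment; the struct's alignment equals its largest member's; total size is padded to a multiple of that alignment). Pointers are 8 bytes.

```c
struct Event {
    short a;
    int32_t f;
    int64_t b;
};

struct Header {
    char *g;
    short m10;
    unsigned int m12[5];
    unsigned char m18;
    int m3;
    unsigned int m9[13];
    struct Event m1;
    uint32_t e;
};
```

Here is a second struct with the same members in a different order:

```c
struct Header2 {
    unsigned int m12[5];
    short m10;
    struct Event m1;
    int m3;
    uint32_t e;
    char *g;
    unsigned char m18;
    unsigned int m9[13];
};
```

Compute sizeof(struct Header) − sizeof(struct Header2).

8

Event: @0: a [2B, align 2] → 2; +2 pad (align 4); @4: f [4B, align 4] → 8; @8: b [8B, align 8] → 16; size 16, align 8
@0: g [8B, align 8] → 8
@8: m10 [2B, align 2] → 10
+2 pad (align 4)
@12: m12 [20B, align 4] → 32
@32: m18 [1B, align 1] → 33
+3 pad (align 4)
@36: m3 [4B, align 4] → 40
@40: m9 [52B, align 4] → 92
+4 pad (align 8)
@96: m1 [16B, align 8] → 112
@112: e [4B, align 4] → 116
+4 tail pad (align 8)
size 120, align 8
— Header2 —
@0: m12 [20B, align 4] → 20
@20: m10 [2B, align 2] → 22
+2 pad (align 8)
@24: m1 [16B, align 8] → 40
@40: m3 [4B, align 4] → 44
@44: e [4B, align 4] → 48
@48: g [8B, align 8] → 56
@56: m18 [1B, align 1] → 57
+3 pad (align 4)
@60: m9 [52B, align 4] → 112
size 112, align 8
120 − 112 = 8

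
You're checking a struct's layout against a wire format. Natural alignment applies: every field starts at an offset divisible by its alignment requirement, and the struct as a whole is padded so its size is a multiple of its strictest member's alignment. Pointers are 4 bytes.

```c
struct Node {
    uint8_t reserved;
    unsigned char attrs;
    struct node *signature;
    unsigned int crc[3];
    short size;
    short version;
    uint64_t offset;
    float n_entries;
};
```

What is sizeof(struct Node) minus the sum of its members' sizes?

reserved at 0 (size 1, align 1) → ends 1
attrs at 1 (size 1, align 1) → ends 2
pad 2 to align 4 for signature
signature at 4 (size 4, align 4) → ends 8
crc at 8 (size 12, align 4) → ends 20
size at 20 (size 2, align 2) → ends 22
version at 22 (size 2, align 2) → ends 24
offset at 24 (size 8, align 8) → ends 32
n_entries at 32 (size 4, align 4) → ends 36
tail pad 4 to reach multiple of 8
total 40 bytes, alignment 8
data bytes 34, size 40 → padding 6

6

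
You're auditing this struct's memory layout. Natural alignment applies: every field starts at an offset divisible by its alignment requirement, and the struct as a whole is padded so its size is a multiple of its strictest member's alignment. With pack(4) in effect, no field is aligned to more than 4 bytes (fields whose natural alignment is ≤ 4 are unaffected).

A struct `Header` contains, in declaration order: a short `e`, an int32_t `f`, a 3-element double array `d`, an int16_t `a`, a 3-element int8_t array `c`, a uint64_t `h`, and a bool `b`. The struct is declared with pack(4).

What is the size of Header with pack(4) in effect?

@0: e [2B, align 2] → 2
+2 pad (align 4)
@4: f [4B, align 4] → 8
@8: d [24B, align 4] → 32
@32: a [2B, align 2] → 34
@34: c [3B, align 1] → 37
+3 pad (align 4)
@40: h [8B, align 4] → 48
@48: b [1B, align 1] → 49
+3 tail pad (align 4)
size 52, align 4

52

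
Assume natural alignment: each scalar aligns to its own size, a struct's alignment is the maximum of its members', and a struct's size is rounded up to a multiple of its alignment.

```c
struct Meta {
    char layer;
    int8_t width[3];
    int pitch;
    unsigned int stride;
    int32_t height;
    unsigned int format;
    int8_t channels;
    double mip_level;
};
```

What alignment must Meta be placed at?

8

member alignments: layer=1, width=1, pitch=4, stride=4, height=4, format=4, channels=1, mip_level=8
max = 8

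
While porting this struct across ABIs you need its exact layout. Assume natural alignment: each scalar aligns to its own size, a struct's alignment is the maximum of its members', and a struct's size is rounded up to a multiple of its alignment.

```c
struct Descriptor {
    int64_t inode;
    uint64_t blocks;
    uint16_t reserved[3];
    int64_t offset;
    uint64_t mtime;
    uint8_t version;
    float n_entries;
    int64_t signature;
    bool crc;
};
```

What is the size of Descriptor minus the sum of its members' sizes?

@0: inode [8B, align 8] → 8
@8: blocks [8B, align 8] → 16
@16: reserved [6B, align 2] → 22
+2 pad (align 8)
@24: offset [8B, align 8] → 32
@32: mtime [8B, align 8] → 40
@40: version [1B, align 1] → 41
+3 pad (align 4)
@44: n_entries [4B, align 4] → 48
@48: signature [8B, align 8] → 56
@56: crc [1B, align 1] → 57
+7 tail pad (align 8)
size 64, align 8
data bytes 52, size 64 → padding 12

12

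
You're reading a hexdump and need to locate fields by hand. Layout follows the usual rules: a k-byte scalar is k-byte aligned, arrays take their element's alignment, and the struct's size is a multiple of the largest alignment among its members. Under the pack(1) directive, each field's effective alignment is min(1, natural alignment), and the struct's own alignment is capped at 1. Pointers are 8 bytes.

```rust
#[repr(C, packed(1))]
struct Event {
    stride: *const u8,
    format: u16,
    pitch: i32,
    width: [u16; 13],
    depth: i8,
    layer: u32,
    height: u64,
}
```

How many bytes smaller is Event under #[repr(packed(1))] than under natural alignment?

3

natural layout:
  @0: stride [8B, align 8] → 8
  @8: format [2B, align 2] → 10
  +2 pad (align 4)
  @12: pitch [4B, align 4] → 16
  @16: width [26B, align 2] → 42
  @42: depth [1B, align 1] → 43
  +1 pad (align 4)
  @44: layer [4B, align 4] → 48
  @48: height [8B, align 8] → 56
  size 56, align 8
packed(1) layout:
  @0: stride [8B, align 1] → 8
  @8: format [2B, align 1] → 10
  @10: pitch [4B, align 1] → 14
  @14: width [26B, align 1] → 40
  @40: depth [1B, align 1] → 41
  @41: layer [4B, align 1] → 45
  @45: height [8B, align 1] → 53
  size 53, align 1
56 − 53 = 3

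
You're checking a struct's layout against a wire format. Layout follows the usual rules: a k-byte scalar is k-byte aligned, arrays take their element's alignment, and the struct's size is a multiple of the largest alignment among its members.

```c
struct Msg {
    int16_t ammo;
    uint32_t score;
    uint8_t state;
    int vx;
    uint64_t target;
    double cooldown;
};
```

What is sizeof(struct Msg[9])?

@0: ammo [2B, align 2] → 2
+2 pad (align 4)
@4: score [4B, align 4] → 8
@8: state [1B, align 1] → 9
+3 pad (align 4)
@12: vx [4B, align 4] → 16
@16: target [8B, align 8] → 24
@24: cooldown [8B, align 8] → 32
size 32, align 8
array of 9: 9 × 32 = 288

288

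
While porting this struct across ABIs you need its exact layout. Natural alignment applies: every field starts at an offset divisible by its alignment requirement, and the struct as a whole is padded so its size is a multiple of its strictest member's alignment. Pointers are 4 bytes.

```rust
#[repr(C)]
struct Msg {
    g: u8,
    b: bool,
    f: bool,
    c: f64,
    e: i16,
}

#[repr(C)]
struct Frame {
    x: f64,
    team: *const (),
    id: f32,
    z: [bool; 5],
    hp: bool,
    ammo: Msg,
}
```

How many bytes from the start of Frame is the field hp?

Msg: g at 0 (size 1, align 1) → ends 1; b at 1 (size 1, align 1) → ends 2; f at 2 (size 1, align 1) → ends 3; pad 5 to align 8 for c; c at 8 (size 8, align 8) → ends 16; e at 16 (size 2, align 2) → ends 18; tail pad 6 to reach multiple of 8; total 24 bytes, alignment 8
x at 0 (size 8, align 8) → ends 8
team at 8 (size 4, align 4) → ends 12
id at 12 (size 4, align 4) → ends 16
z at 16 (size 5, align 1) → ends 21
hp at 21 (size 1, align 1) → ends 22

21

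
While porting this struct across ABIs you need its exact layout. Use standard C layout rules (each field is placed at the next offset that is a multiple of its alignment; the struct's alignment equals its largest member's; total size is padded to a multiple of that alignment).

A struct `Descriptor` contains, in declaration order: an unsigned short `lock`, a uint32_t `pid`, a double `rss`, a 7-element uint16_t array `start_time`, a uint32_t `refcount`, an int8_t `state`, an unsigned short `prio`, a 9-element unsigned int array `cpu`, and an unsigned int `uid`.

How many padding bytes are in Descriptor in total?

lock at 0 (size 2, align 2) → ends 2
pad 2 to align 4 for pid
pid at 4 (size 4, align 4) → ends 8
rss at 8 (size 8, align 8) → ends 16
start_time at 16 (size 14, align 2) → ends 30
pad 2 to align 4 for refcount
refcount at 32 (size 4, align 4) → ends 36
state at 36 (size 1, align 1) → ends 37
pad 1 to align 2 for prio
prio at 38 (size 2, align 2) → ends 40
cpu at 40 (size 36, align 4) → ends 76
uid at 76 (size 4, align 4) → ends 80
total 80 bytes, alignment 8
data bytes 75, size 80 → padding 5

5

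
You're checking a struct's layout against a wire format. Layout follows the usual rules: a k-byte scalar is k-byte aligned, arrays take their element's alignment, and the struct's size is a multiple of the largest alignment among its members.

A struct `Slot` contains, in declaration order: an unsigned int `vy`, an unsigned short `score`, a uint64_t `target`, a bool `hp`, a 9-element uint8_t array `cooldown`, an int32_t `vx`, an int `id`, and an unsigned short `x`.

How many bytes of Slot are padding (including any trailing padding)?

vy at 0 (size 4, align 4) → ends 4
score at 4 (size 2, align 2) → ends 6
pad 2 to align 8 for target
target at 8 (size 8, align 8) → ends 16
hp at 16 (size 1, align 1) → ends 17
cooldown at 17 (size 9, align 1) → ends 26
pad 2 to align 4 for vx
vx at 28 (size 4, align 4) → ends 32
id at 32 (size 4, align 4) → ends 36
x at 36 (size 2, align 2) → ends 38
tail pad 2 to reach multiple of 8
total 40 bytes, alignment 8
data bytes 34, size 40 → padding 6

6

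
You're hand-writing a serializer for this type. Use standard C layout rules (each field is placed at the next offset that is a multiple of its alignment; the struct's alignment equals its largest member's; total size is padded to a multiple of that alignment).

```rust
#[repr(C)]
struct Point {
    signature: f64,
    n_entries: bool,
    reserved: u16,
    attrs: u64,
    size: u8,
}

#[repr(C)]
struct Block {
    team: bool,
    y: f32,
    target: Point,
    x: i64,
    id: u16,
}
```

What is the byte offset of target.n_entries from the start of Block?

Point: @0: signature [8B, align 8] → 8; @8: n_entries [1B, align 1] → 9; +1 pad (align 2); @10: reserved [2B, align 2] → 12; +4 pad (align 8); @16: attrs [8B, align 8] → 24; @24: size [1B, align 1] → 25; +7 tail pad (align 8); size 32, align 8
@0: team [1B, align 1] → 1
+3 pad (align 4)
@4: y [4B, align 4] → 8
@8: target [32B, align 8] → 40
within Point: n_entries at 8
8 + 8 = 16

16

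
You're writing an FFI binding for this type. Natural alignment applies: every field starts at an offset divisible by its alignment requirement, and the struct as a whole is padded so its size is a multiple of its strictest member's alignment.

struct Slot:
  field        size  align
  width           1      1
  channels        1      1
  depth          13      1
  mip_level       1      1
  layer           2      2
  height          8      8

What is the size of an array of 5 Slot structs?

@0: width [1B, align 1] → 1
@1: channels [1B, align 1] → 2
@2: depth [13B, align 1] → 15
@15: mip_level [1B, align 1] → 16
@16: layer [2B, align 2] → 18
+6 pad (align 8)
@24: height [8B, align 8] → 32
size 32, align 8
array of 5: 5 × 32 = 160

160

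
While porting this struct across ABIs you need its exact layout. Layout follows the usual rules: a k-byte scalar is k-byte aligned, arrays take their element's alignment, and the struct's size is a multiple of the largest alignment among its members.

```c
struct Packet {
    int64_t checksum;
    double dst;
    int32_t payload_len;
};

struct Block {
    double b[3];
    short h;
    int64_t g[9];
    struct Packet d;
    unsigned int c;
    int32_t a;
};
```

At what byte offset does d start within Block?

104

Packet: checksum at 0 (size 8, align 8) → ends 8; dst at 8 (size 8, align 8) → ends 16; payload_len at 16 (size 4, align 4) → ends 20; tail pad 4 to reach multiple of 8; total 24 bytes, alignment 8
b at 0 (size 24, align 8) → ends 24
h at 24 (size 2, align 2) → ends 26
pad 6 to align 8 for g
g at 32 (size 72, align 8) → ends 104
d at 104 (size 24, align 8) → ends 128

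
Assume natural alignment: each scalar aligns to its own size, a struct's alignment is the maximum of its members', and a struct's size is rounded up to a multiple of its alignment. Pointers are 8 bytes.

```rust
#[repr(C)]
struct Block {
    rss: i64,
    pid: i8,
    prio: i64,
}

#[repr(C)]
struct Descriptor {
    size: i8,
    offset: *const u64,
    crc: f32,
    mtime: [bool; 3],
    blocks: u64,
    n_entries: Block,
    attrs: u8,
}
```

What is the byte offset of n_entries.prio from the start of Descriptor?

48

Block: rss at 0 (size 8, align 8) → ends 8; pid at 8 (size 1, align 1) → ends 9; pad 7 to align 8 for prio; prio at 16 (size 8, align 8) → ends 24; total 24 bytes, alignment 8
size at 0 (size 1, align 1) → ends 1
pad 7 to align 8 for offset
offset at 8 (size 8, align 8) → ends 16
crc at 16 (size 4, align 4) → ends 20
mtime at 20 (size 3, align 1) → ends 23
pad 1 to align 8 for blocks
blocks at 24 (size 8, align 8) → ends 32
n_entries at 32 (size 24, align 8) → ends 56
within Block: prio at 16
32 + 16 = 48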